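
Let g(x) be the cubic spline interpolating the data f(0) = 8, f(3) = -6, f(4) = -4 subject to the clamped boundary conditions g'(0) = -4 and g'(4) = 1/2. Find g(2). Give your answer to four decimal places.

Write m_i for g''(x_i). With h_i = 3, 1 and divided differences Δ_i = -14/3, 2, the continuity of g' gives the tridiagonal system
  3·m_0 + 8·m_1 + 1·m_2 = 6(Δ_1 - Δ_0) = 40
Clamped end conditions give two more equations: 2h_0·m_0 + h_0·m_1 = 6(Δ_0 - g'(0)) = -4 and h_1·m_1 + 2h_1·m_2 = 6(g'(4) - Δ_1) = -9.
Forward elimination and back-substitution give m_0 = -109/24, m_1 = 31/4, m_2 = -67/8.
On [0, 3], g(x) = 8 - 4·x - 109/48·x² + 295/432·x³.
With x = 2: g(2) = -391/108.

-3.6204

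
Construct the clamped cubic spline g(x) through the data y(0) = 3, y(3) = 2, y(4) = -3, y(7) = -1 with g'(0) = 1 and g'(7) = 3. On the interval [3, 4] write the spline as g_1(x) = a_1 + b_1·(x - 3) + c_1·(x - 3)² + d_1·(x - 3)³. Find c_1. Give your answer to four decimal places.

With M_i denoting the second derivative at x_i, h_i = 3, 1, 3, and Δ_i = (y_(i+1) − y_i)/h_i = -1/3, -5, 2/3:
  3·M_0 + 8·M_1 + 1·M_2 = 6(Δ_1 - Δ_0) = -28
  1·M_1 + 8·M_2 + 3·M_3 = 6(Δ_2 - Δ_1) = 34
Clamped end conditions give two more equations: 2h_0·M_0 + h_0·M_1 = 6(Δ_0 - g'(0)) = -8 and h_2·M_2 + 2h_2·M_3 = 6(g'(7) - Δ_2) = 14.
Forward elimination and back-substitution give M_0 = 146/165, M_1 = -244/55, M_2 = 266/55, M_3 = -14/165.
On [3, 4], with g_1(x) = a_1 + b_1·(x - 3) + c_1·(x - 3)² + d_1·(x - 3)³: c_1 = M_1/2 = -122/55, d_1 = (M_2 - M_1)/(6h_1) = 17/11, b_1 = Δ_1 - h_1(2M_1 + M_2)/6 = -238/55.

-2.2182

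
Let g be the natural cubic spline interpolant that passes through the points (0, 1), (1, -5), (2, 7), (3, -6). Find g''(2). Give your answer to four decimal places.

-47.2000

Put m_i = g'' at the i-th knot. Here h = (1, 1, 1) and Δ = (-6, 12, -13), so the interior equations h_(i-1)·m_(i-1) + 2(h_(i-1)+h_i)·m_i + h_i·m_(i+1) = 6(Δ_i − Δ_(i-1)) read
  1·m_0 + 4·m_1 + 1·m_2 = 6(Δ_1 - Δ_0) = 108
  1·m_1 + 4·m_2 + 1·m_3 = 6(Δ_2 - Δ_1) = -150
Natural end conditions: m_0 = m_3 = 0.
Solving the tridiagonal system: m_0 = 0, m_1 = 194/5, m_2 = -236/5, m_3 = 0.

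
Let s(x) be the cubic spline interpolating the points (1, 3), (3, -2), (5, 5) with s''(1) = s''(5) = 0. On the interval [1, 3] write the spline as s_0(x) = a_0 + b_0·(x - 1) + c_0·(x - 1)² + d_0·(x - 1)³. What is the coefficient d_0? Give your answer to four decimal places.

Write M_i for s''(x_i). With h_i = 2, 2 and divided differences Δ_i = -5/2, 7/2, the continuity of s' gives the tridiagonal system
  2·M_0 + 8·M_1 + 2·M_2 = 6(Δ_1 - Δ_0) = 36
Natural end conditions: M_0 = M_2 = 0.
Forward elimination and back-substitution give M_0 = 0, M_1 = 9/2, M_2 = 0.
On [1, 3], with s_0(x) = a_0 + b_0·(x - 1) + c_0·(x - 1)² + d_0·(x - 1)³: c_0 = M_0/2 = 0, d_0 = (M_1 - M_0)/(6h_0) = 3/8, b_0 = Δ_0 - h_0(2M_0 + M_1)/6 = -4.

0.3750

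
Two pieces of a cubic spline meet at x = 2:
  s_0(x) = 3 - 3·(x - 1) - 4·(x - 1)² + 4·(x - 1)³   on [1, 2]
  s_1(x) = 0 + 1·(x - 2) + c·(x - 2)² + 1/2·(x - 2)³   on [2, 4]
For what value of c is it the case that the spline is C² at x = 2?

s_0''(x) = -8 + 24·(x - 1), so s_0''(2) = 16. On the right, s_1''(2) = 2c, so c = 8.

8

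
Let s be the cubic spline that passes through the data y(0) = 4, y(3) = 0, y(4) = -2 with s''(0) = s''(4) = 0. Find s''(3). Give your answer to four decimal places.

-0.5000

Put M_i = s'' at the i-th knot. Here h = (3, 1) and Δ = (-4/3, -2), so the interior equations h_(i-1)·M_(i-1) + 2(h_(i-1)+h_i)·M_i + h_i·M_(i+1) = 6(Δ_i − Δ_(i-1)) read
  3·M_0 + 8·M_1 + 1·M_2 = 6(Δ_1 - Δ_0) = -4
Natural end conditions: M_0 = M_2 = 0.
Hence M_0 = 0, M_1 = -1/2, M_2 = 0.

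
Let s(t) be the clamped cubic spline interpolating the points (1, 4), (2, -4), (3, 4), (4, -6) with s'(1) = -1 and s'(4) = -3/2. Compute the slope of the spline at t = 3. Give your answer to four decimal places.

With M_i denoting the second derivative at x_i, h_i = 1, 1, 1, and Δ_i = (y_(i+1) − y_i)/h_i = -8, 8, -10:
  1·M_0 + 4·M_1 + 1·M_2 = 6(Δ_1 - Δ_0) = 96
  1·M_1 + 4·M_2 + 1·M_3 = 6(Δ_2 - Δ_1) = -108
Clamped end conditions give two more equations: 2h_0·M_0 + h_0·M_1 = 6(Δ_0 - s'(1)) = -42 and h_2·M_2 + 2h_2·M_3 = 6(s'(4) - Δ_2) = 51.
Solving: M_0 = -677/15, M_1 = 724/15, M_2 = -779/15, M_3 = 772/15.
On [3, 4], s'(t) = b_2 + 2c_2·(t - 3) + 3d_2·(t - 3)² with b_2 = Δ_2 - h_2(2M_2 + M_3)/6 = -19/15, c_2 = M_2/2 = -779/30, d_2 = (M_3 - M_2)/(6h_2) = 517/30. So s'(3) = -19/15.

-1.2667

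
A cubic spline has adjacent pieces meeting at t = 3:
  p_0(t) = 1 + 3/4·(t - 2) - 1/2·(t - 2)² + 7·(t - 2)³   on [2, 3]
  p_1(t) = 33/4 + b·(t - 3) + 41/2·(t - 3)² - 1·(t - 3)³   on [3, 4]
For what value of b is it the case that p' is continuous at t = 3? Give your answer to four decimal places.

20.7500

p_0'(t) = 3/4 - 1·(t - 2) + 21·(t - 2)², so p_0'(3) = 83/4. On the right, p_1'(3) = b, so b = 83/4.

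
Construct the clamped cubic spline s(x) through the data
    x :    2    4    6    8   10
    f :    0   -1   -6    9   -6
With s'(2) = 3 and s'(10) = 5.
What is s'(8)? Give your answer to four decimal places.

-2.6250

Let m_i = s''(x_i). Step sizes h_i = 2, 2, 2, 2; slopes of the chords Δ_i = (y_(i+1) - y_i)/h_i = -1/2, -5/2, 15/2, -15/2.
  2·m_0 + 8·m_1 + 2·m_2 = 6(Δ_1 - Δ_0) = -12
  2·m_1 + 8·m_2 + 2·m_3 = 6(Δ_2 - Δ_1) = 60
  2·m_2 + 8·m_3 + 2·m_4 = 6(Δ_3 - Δ_2) = -90
Clamped end conditions give two more equations: 2h_0·m_0 + h_0·m_1 = 6(Δ_0 - s'(2)) = -21 and h_3·m_3 + 2h_3·m_4 = 6(s'(10) - Δ_3) = 75.
Solving: m_0 = -25/8, m_1 = -17/4, m_2 = 113/8, m_3 = -89/4, m_4 = 239/8.
On [8, 10], s'(x) = b_3 + 2c_3·(x - 8) + 3d_3·(x - 8)² with b_3 = Δ_3 - h_3(2m_3 + m_4)/6 = -21/8, c_3 = m_3/2 = -89/8, d_3 = (m_4 - m_3)/(6h_3) = 139/32. So s'(8) = -21/8.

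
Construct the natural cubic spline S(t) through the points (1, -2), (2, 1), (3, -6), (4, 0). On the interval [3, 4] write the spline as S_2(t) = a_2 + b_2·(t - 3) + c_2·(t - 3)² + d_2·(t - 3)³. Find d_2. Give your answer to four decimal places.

Put m_i = S'' at the i-th knot. Here h = (1, 1, 1) and Δ = (3, -7, 6), so the interior equations h_(i-1)·m_(i-1) + 2(h_(i-1)+h_i)·m_i + h_i·m_(i+1) = 6(Δ_i − Δ_(i-1)) read
  1·m_0 + 4·m_1 + 1·m_2 = 6(Δ_1 - Δ_0) = -60
  1·m_1 + 4·m_2 + 1·m_3 = 6(Δ_2 - Δ_1) = 78
Natural end conditions: m_0 = m_3 = 0.
Hence m_0 = 0, m_1 = -106/5, m_2 = 124/5, m_3 = 0.
On [3, 4], with S_2(t) = a_2 + b_2·(t - 3) + c_2·(t - 3)² + d_2·(t - 3)³: c_2 = m_2/2 = 62/5, d_2 = (m_3 - m_2)/(6h_2) = -62/15, b_2 = Δ_2 - h_2(2m_2 + m_3)/6 = -34/15.

-4.1333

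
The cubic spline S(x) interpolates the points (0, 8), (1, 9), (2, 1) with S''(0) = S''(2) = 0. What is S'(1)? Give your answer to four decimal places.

Let M_i = S''(x_i). Step sizes h_i = 1, 1; slopes of the chords Δ_i = (y_(i+1) - y_i)/h_i = 1, -8.
  1·M_0 + 4·M_1 + 1·M_2 = 6(Δ_1 - Δ_0) = -54
Natural end conditions: M_0 = M_2 = 0.
Forward elimination and back-substitution give M_0 = 0, M_1 = -27/2, M_2 = 0.
On [1, 2], S'(x) = b_1 + 2c_1·(x - 1) + 3d_1·(x - 1)² with b_1 = Δ_1 - h_1(2M_1 + M_2)/6 = -7/2, c_1 = M_1/2 = -27/4, d_1 = (M_2 - M_1)/(6h_1) = 9/4. So S'(1) = -7/2.

-3.5000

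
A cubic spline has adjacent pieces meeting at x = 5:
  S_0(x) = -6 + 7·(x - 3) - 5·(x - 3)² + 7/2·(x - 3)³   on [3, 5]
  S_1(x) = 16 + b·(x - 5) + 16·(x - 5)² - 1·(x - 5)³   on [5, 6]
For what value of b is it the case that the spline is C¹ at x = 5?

S_0'(x) = 7 - 10·(x - 3) + 21/2·(x - 3)², so S_0'(5) = 29. On the right, S_1'(5) = b, so b = 29.

29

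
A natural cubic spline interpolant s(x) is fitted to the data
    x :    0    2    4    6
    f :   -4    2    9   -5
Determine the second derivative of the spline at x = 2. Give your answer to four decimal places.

2.5000

Put M_i = s'' at the i-th knot. Here h = (2, 2, 2) and Δ = (3, 7/2, -7), so the interior equations h_(i-1)·M_(i-1) + 2(h_(i-1)+h_i)·M_i + h_i·M_(i+1) = 6(Δ_i − Δ_(i-1)) read
  2·M_0 + 8·M_1 + 2·M_2 = 6(Δ_1 - Δ_0) = 3
  2·M_1 + 8·M_2 + 2·M_3 = 6(Δ_2 - Δ_1) = -63
Natural end conditions: M_0 = M_3 = 0.
Forward elimination and back-substitution give M_0 = 0, M_1 = 5/2, M_2 = -17/2, M_3 = 0.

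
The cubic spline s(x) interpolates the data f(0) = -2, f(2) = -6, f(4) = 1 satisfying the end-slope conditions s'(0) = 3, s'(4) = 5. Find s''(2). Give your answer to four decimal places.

Put M_i = s'' at the i-th knot. Here h = (2, 2) and Δ = (-2, 7/2), so the interior equations h_(i-1)·M_(i-1) + 2(h_(i-1)+h_i)·M_i + h_i·M_(i+1) = 6(Δ_i − Δ_(i-1)) read
  2·M_0 + 8·M_1 + 2·M_2 = 6(Δ_1 - Δ_0) = 33
Clamped end conditions give two more equations: 2h_0·M_0 + h_0·M_1 = 6(Δ_0 - s'(0)) = -30 and h_1·M_1 + 2h_1·M_2 = 6(s'(4) - Δ_1) = 9.
Solving: M_0 = -89/8, M_1 = 29/4, M_2 = -11/8.

7.2500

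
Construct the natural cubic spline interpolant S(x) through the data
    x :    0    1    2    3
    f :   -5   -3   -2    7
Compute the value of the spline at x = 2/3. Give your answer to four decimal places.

-3.3704

With M_i denoting the second derivative at x_i, h_i = 1, 1, 1, and Δ_i = (y_(i+1) − y_i)/h_i = 2, 1, 9:
  1·M_0 + 4·M_1 + 1·M_2 = 6(Δ_1 - Δ_0) = -6
  1·M_1 + 4·M_2 + 1·M_3 = 6(Δ_2 - Δ_1) = 48
Natural end conditions: M_0 = M_3 = 0.
Solving: M_0 = 0, M_1 = -24/5, M_2 = 66/5, M_3 = 0.
On [0, 1], S(x) = -5 + 14/5·x + 0·x² - 4/5·x³.
With x = 2/3: S(2/3) = -91/27.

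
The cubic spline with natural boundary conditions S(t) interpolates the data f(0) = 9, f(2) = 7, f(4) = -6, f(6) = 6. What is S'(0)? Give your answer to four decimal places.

1.3000

With M_i denoting the second derivative at x_i, h_i = 2, 2, 2, and Δ_i = (y_(i+1) − y_i)/h_i = -1, -13/2, 6:
  2·M_0 + 8·M_1 + 2·M_2 = 6(Δ_1 - Δ_0) = -33
  2·M_1 + 8·M_2 + 2·M_3 = 6(Δ_2 - Δ_1) = 75
Natural end conditions: M_0 = M_3 = 0.
Forward elimination and back-substitution give M_0 = 0, M_1 = -69/10, M_2 = 111/10, M_3 = 0.
On [0, 2], S'(t) = b_0 + 2c_0·t + 3d_0·t² with b_0 = Δ_0 - h_0(2M_0 + M_1)/6 = 13/10, c_0 = M_0/2 = 0, d_0 = (M_1 - M_0)/(6h_0) = -23/40. So S'(0) = 13/10.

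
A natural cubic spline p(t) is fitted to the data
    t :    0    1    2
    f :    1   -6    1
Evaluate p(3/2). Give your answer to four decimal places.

Let M_i = p''(x_i). Step sizes h_i = 1, 1; slopes of the chords Δ_i = (y_(i+1) - y_i)/h_i = -7, 7.
  1·M_0 + 4·M_1 + 1·M_2 = 6(Δ_1 - Δ_0) = 84
Natural end conditions: M_0 = M_2 = 0.
Forward elimination and back-substitution give M_0 = 0, M_1 = 21, M_2 = 0.
On [1, 2], p(t) = -6 + 0·(t - 1) + 21/2·(t - 1)² - 7/2·(t - 1)³.
With (t - 1) = 1/2: p(3/2) = -61/16.

-3.8125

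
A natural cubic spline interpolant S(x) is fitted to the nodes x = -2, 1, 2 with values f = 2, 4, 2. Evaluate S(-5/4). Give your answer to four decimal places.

3.2031

With σ_i denoting the second derivative at x_i, h_i = 3, 1, and Δ_i = (y_(i+1) − y_i)/h_i = 2/3, -2:
  3·σ_0 + 8·σ_1 + 1·σ_2 = 6(Δ_1 - Δ_0) = -16
Natural end conditions: σ_0 = σ_2 = 0.
Solving: σ_0 = 0, σ_1 = -2, σ_2 = 0.
On [-2, 1], S(x) = 2 + 5/3·(x + 2) + 0·(x + 2)² - 1/9·(x + 2)³.
With (x + 2) = 3/4: S(-5/4) = 205/64.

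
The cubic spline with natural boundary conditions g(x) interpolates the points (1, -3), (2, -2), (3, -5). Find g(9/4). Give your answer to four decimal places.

-2.4219

With σ_i denoting the second derivative at x_i, h_i = 1, 1, and Δ_i = (y_(i+1) − y_i)/h_i = 1, -3:
  1·σ_0 + 4·σ_1 + 1·σ_2 = 6(Δ_1 - Δ_0) = -24
Natural end conditions: σ_0 = σ_2 = 0.
Forward elimination and back-substitution give σ_0 = 0, σ_1 = -6, σ_2 = 0.
On [2, 3], g(x) = -2 - 1·(x - 2) - 3·(x - 2)² + 1·(x - 2)³.
With (x - 2) = 1/4: g(9/4) = -155/64.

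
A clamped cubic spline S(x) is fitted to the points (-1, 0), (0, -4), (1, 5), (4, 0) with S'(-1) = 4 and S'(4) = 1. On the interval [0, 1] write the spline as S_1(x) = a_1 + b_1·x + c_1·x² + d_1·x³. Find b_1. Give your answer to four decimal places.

0.4483

Write M_i for S''(x_i). With h_i = 1, 1, 3 and divided differences Δ_i = -4, 9, -5/3, the continuity of S' gives the tridiagonal system
  1·M_0 + 4·M_1 + 1·M_2 = 6(Δ_1 - Δ_0) = 78
  1·M_1 + 8·M_2 + 3·M_3 = 6(Δ_2 - Δ_1) = -64
Clamped end conditions give two more equations: 2h_0·M_0 + h_0·M_1 = 6(Δ_0 - S'(-1)) = -48 and h_2·M_2 + 2h_2·M_3 = 6(S'(4) - Δ_2) = 16.
Solving: M_0 = -1186/29, M_1 = 980/29, M_2 = -472/29, M_3 = 940/87.
On [0, 1], with S_1(x) = a_1 + b_1·x + c_1·x² + d_1·x³: c_1 = M_1/2 = 490/29, d_1 = (M_2 - M_1)/(6h_1) = -242/29, b_1 = Δ_1 - h_1(2M_1 + M_2)/6 = 13/29.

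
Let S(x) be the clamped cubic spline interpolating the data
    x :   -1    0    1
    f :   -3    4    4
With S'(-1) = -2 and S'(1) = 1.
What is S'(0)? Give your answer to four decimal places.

Let M_i = S''(x_i). Step sizes h_i = 1, 1; slopes of the chords Δ_i = (y_(i+1) - y_i)/h_i = 7, 0.
  1·M_0 + 4·M_1 + 1·M_2 = 6(Δ_1 - Δ_0) = -42
Clamped end conditions give two more equations: 2h_0·M_0 + h_0·M_1 = 6(Δ_0 - S'(-1)) = 54 and h_1·M_1 + 2h_1·M_2 = 6(S'(1) - Δ_1) = 6.
Solving: M_0 = 39, M_1 = -24, M_2 = 15.
On [0, 1], S'(x) = b_1 + 2c_1·x + 3d_1·x² with b_1 = Δ_1 - h_1(2M_1 + M_2)/6 = 11/2, c_1 = M_1/2 = -12, d_1 = (M_2 - M_1)/(6h_1) = 13/2. So S'(0) = 11/2.

5.5000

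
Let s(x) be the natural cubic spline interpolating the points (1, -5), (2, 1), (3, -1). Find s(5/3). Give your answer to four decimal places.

-0.2593

Put σ_i = s'' at the i-th knot. Here h = (1, 1) and Δ = (6, -2), so the interior equations h_(i-1)·σ_(i-1) + 2(h_(i-1)+h_i)·σ_i + h_i·σ_(i+1) = 6(Δ_i − Δ_(i-1)) read
  1·σ_0 + 4·σ_1 + 1·σ_2 = 6(Δ_1 - Δ_0) = -48
Natural end conditions: σ_0 = σ_2 = 0.
Solving: σ_0 = 0, σ_1 = -12, σ_2 = 0.
On [1, 2], s(x) = -5 + 8·(x - 1) + 0·(x - 1)² - 2·(x - 1)³.
With (x - 1) = 2/3: s(5/3) = -7/27.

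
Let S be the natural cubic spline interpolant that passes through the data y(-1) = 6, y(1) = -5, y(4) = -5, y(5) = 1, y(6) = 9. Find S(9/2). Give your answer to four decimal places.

-2.3456

Let m_i = S''(x_i). Step sizes h_i = 2, 3, 1, 1; slopes of the chords Δ_i = (y_(i+1) - y_i)/h_i = -11/2, 0, 6, 8.
  2·m_0 + 10·m_1 + 3·m_2 = 6(Δ_1 - Δ_0) = 33
  3·m_1 + 8·m_2 + 1·m_3 = 6(Δ_2 - Δ_1) = 36
  1·m_2 + 4·m_3 + 1·m_4 = 6(Δ_3 - Δ_2) = 12
Natural end conditions: m_0 = m_4 = 0.
Hence m_0 = 0, m_1 = 627/274, m_2 = 462/137, m_3 = 591/274, m_4 = 0.
On [4, 5], S(x) = -5 + 2475/548·(x - 4) + 231/137·(x - 4)² - 111/548·(x - 4)³.
With (x - 4) = 1/2: S(9/2) = -10283/4384.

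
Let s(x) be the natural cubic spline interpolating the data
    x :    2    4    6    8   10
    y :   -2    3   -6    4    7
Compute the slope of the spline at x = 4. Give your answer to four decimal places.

With m_i denoting the second derivative at x_i, h_i = 2, 2, 2, 2, and Δ_i = (y_(i+1) − y_i)/h_i = 5/2, -9/2, 5, 3/2:
  2·m_0 + 8·m_1 + 2·m_2 = 6(Δ_1 - Δ_0) = -42
  2·m_1 + 8·m_2 + 2·m_3 = 6(Δ_2 - Δ_1) = 57
  2·m_2 + 8·m_3 + 2·m_4 = 6(Δ_3 - Δ_2) = -21
Natural end conditions: m_0 = m_4 = 0.
Forward elimination and back-substitution give m_0 = 0, m_1 = -879/112, m_2 = 291/28, m_3 = -585/112, m_4 = 0.
On [4, 6], s'(x) = b_1 + 2c_1·(x - 4) + 3d_1·(x - 4)² with b_1 = Δ_1 - h_1(2m_1 + m_2)/6 = -153/56, c_1 = m_1/2 = -879/224, d_1 = (m_2 - m_1)/(6h_1) = 681/448. So s'(4) = -153/56.

-2.7321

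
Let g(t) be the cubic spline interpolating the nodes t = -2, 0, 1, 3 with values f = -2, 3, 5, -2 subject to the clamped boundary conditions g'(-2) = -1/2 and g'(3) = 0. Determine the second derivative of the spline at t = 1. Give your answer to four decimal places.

-8.5625

Put M_i = g'' at the i-th knot. Here h = (2, 1, 2) and Δ = (5/2, 2, -7/2), so the interior equations h_(i-1)·M_(i-1) + 2(h_(i-1)+h_i)·M_i + h_i·M_(i+1) = 6(Δ_i − Δ_(i-1)) read
  2·M_0 + 6·M_1 + 1·M_2 = 6(Δ_1 - Δ_0) = -3
  1·M_1 + 6·M_2 + 2·M_3 = 6(Δ_2 - Δ_1) = -33
Clamped end conditions give two more equations: 2h_0·M_0 + h_0·M_1 = 6(Δ_0 - g'(-2)) = 18 and h_2·M_2 + 2h_2·M_3 = 6(g'(3) - Δ_2) = 21.
Forward elimination and back-substitution give M_0 = 155/32, M_1 = -11/16, M_2 = -137/16, M_3 = 305/32.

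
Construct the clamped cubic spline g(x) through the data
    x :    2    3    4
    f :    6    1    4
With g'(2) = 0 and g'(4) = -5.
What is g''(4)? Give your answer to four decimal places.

-38.5000

With σ_i denoting the second derivative at x_i, h_i = 1, 1, and Δ_i = (y_(i+1) − y_i)/h_i = -5, 3:
  1·σ_0 + 4·σ_1 + 1·σ_2 = 6(Δ_1 - Δ_0) = 48
Clamped end conditions give two more equations: 2h_0·σ_0 + h_0·σ_1 = 6(Δ_0 - g'(2)) = -30 and h_1·σ_1 + 2h_1·σ_2 = 6(g'(4) - Δ_1) = -48.
Forward elimination and back-substitution give σ_0 = -59/2, σ_1 = 29, σ_2 = -77/2.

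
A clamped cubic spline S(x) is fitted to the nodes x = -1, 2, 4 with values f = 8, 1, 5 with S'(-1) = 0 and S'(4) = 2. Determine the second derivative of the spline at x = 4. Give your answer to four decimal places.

-2.2000

Put M_i = S'' at the i-th knot. Here h = (3, 2) and Δ = (-7/3, 2), so the interior equations h_(i-1)·M_(i-1) + 2(h_(i-1)+h_i)·M_i + h_i·M_(i+1) = 6(Δ_i − Δ_(i-1)) read
  3·M_0 + 10·M_1 + 2·M_2 = 6(Δ_1 - Δ_0) = 26
Clamped end conditions give two more equations: 2h_0·M_0 + h_0·M_1 = 6(Δ_0 - S'(-1)) = -14 and h_1·M_1 + 2h_1·M_2 = 6(S'(4) - Δ_1) = 0.
Forward elimination and back-substitution give M_0 = -68/15, M_1 = 22/5, M_2 = -11/5.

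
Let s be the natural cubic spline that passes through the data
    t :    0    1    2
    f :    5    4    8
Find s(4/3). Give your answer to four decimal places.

Write M_i for s''(x_i). With h_i = 1, 1 and divided differences Δ_i = -1, 4, the continuity of s' gives the tridiagonal system
  1·M_0 + 4·M_1 + 1·M_2 = 6(Δ_1 - Δ_0) = 30
Natural end conditions: M_0 = M_2 = 0.
Forward elimination and back-substitution give M_0 = 0, M_1 = 15/2, M_2 = 0.
On [1, 2], s(t) = 4 + 3/2·(t - 1) + 15/4·(t - 1)² - 5/4·(t - 1)³.
With (t - 1) = 1/3: s(4/3) = 263/54.

4.8704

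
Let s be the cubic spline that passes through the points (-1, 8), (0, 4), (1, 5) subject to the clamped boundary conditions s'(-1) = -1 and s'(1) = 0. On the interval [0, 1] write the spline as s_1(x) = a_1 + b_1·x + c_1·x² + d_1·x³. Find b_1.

-2

With m_i denoting the second derivative at x_i, h_i = 1, 1, and Δ_i = (y_(i+1) − y_i)/h_i = -4, 1:
  1·m_0 + 4·m_1 + 1·m_2 = 6(Δ_1 - Δ_0) = 30
Clamped end conditions give two more equations: 2h_0·m_0 + h_0·m_1 = 6(Δ_0 - s'(-1)) = -18 and h_1·m_1 + 2h_1·m_2 = 6(s'(1) - Δ_1) = -6.
Solving: m_0 = -16, m_1 = 14, m_2 = -10.
On [0, 1], with s_1(x) = a_1 + b_1·x + c_1·x² + d_1·x³: c_1 = m_1/2 = 7, d_1 = (m_2 - m_1)/(6h_1) = -4, b_1 = Δ_1 - h_1(2m_1 + m_2)/6 = -2.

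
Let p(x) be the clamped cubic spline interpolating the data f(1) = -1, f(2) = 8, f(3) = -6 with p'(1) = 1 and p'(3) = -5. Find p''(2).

Put M_i = p'' at the i-th knot. Here h = (1, 1) and Δ = (9, -14), so the interior equations h_(i-1)·M_(i-1) + 2(h_(i-1)+h_i)·M_i + h_i·M_(i+1) = 6(Δ_i − Δ_(i-1)) read
  1·M_0 + 4·M_1 + 1·M_2 = 6(Δ_1 - Δ_0) = -138
Clamped end conditions give two more equations: 2h_0·M_0 + h_0·M_1 = 6(Δ_0 - p'(1)) = 48 and h_1·M_1 + 2h_1·M_2 = 6(p'(3) - Δ_1) = 54.
Forward elimination and back-substitution give M_0 = 111/2, M_1 = -63, M_2 = 117/2.

-63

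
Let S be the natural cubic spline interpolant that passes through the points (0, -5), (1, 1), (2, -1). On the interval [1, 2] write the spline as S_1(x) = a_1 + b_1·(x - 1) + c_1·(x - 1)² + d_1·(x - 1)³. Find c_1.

-6

Write m_i for S''(x_i). With h_i = 1, 1 and divided differences Δ_i = 6, -2, the continuity of S' gives the tridiagonal system
  1·m_0 + 4·m_1 + 1·m_2 = 6(Δ_1 - Δ_0) = -48
Natural end conditions: m_0 = m_2 = 0.
Solving: m_0 = 0, m_1 = -12, m_2 = 0.
On [1, 2], with S_1(x) = a_1 + b_1·(x - 1) + c_1·(x - 1)² + d_1·(x - 1)³: c_1 = m_1/2 = -6, d_1 = (m_2 - m_1)/(6h_1) = 2, b_1 = Δ_1 - h_1(2m_1 + m_2)/6 = 2.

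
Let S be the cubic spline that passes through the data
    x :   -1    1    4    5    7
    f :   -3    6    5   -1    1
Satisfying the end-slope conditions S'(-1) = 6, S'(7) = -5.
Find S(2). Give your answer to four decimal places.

8.6215

Put σ_i = S'' at the i-th knot. Here h = (2, 3, 1, 2) and Δ = (9/2, -1/3, -6, 1), so the interior equations h_(i-1)·σ_(i-1) + 2(h_(i-1)+h_i)·σ_i + h_i·σ_(i+1) = 6(Δ_i − Δ_(i-1)) read
  2·σ_0 + 10·σ_1 + 3·σ_2 = 6(Δ_1 - Δ_0) = -29
  3·σ_1 + 8·σ_2 + 1·σ_3 = 6(Δ_2 - Δ_1) = -34
  1·σ_2 + 6·σ_3 + 2·σ_4 = 6(Δ_3 - Δ_2) = 42
Clamped end conditions give two more equations: 2h_0·σ_0 + h_0·σ_1 = 6(Δ_0 - S'(-1)) = -9 and h_3·σ_3 + 2h_3·σ_4 = 6(S'(7) - Δ_3) = -36.
Solving the tridiagonal system: σ_0 = -247/136, σ_1 = -59/68, σ_2 = -1135/204, σ_3 = 2675/204, σ_4 = -6347/408.
On [1, 4], S(x) = 6 + 451/136·(x - 1) - 59/136·(x - 1)² - 479/1836·(x - 1)³.
With (x - 1) = 1: S(2) = 15829/1836.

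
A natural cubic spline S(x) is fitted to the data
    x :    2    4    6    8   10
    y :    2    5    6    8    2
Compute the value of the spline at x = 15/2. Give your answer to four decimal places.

8.0039

Let m_i = S''(x_i). Step sizes h_i = 2, 2, 2, 2; slopes of the chords Δ_i = (y_(i+1) - y_i)/h_i = 3/2, 1/2, 1, -3.
  2·m_0 + 8·m_1 + 2·m_2 = 6(Δ_1 - Δ_0) = -6
  2·m_1 + 8·m_2 + 2·m_3 = 6(Δ_2 - Δ_1) = 3
  2·m_2 + 8·m_3 + 2·m_4 = 6(Δ_3 - Δ_2) = -24
Natural end conditions: m_0 = m_4 = 0.
Hence m_0 = 0, m_1 = -9/8, m_2 = 3/2, m_3 = -27/8, m_4 = 0.
On [6, 8], S(x) = 6 + 9/8·(x - 6) + 3/4·(x - 6)² - 13/32·(x - 6)³.
With (x - 6) = 3/2: S(15/2) = 2049/256.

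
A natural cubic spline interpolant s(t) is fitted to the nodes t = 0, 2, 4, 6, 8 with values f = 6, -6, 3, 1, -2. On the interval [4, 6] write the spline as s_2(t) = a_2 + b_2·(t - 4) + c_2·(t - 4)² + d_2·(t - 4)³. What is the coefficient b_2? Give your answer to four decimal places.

Write M_i for s''(x_i). With h_i = 2, 2, 2, 2 and divided differences Δ_i = -6, 9/2, -1, -3/2, the continuity of s' gives the tridiagonal system
  2·M_0 + 8·M_1 + 2·M_2 = 6(Δ_1 - Δ_0) = 63
  2·M_1 + 8·M_2 + 2·M_3 = 6(Δ_2 - Δ_1) = -33
  2·M_2 + 8·M_3 + 2·M_4 = 6(Δ_3 - Δ_2) = -3
Natural end conditions: M_0 = M_4 = 0.
Hence M_0 = 0, M_1 = 537/56, M_2 = -48/7, M_3 = 75/56, M_4 = 0.
On [4, 6], with s_2(t) = a_2 + b_2·(t - 4) + c_2·(t - 4)² + d_2·(t - 4)³: c_2 = M_2/2 = -24/7, d_2 = (M_3 - M_2)/(6h_2) = 153/224, b_2 = Δ_2 - h_2(2M_2 + M_3)/6 = 25/8.

3.1250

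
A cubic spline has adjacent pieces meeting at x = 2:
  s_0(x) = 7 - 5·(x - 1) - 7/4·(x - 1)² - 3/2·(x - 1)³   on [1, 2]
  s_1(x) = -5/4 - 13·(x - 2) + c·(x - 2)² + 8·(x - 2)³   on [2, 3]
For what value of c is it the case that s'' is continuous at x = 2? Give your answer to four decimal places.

s_0''(x) = -7/2 - 9·(x - 1), so s_0''(2) = -25/2. On the right, s_1''(2) = 2c, so c = -25/4.

-6.2500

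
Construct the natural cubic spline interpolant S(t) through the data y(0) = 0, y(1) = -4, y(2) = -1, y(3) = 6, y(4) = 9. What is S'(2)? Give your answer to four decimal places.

Let M_i = S''(x_i). Step sizes h_i = 1, 1, 1, 1; slopes of the chords Δ_i = (y_(i+1) - y_i)/h_i = -4, 3, 7, 3.
  1·M_0 + 4·M_1 + 1·M_2 = 6(Δ_1 - Δ_0) = 42
  1·M_1 + 4·M_2 + 1·M_3 = 6(Δ_2 - Δ_1) = 24
  1·M_2 + 4·M_3 + 1·M_4 = 6(Δ_3 - Δ_2) = -24
Natural end conditions: M_0 = M_4 = 0.
Solving: M_0 = 0, M_1 = 255/28, M_2 = 39/7, M_3 = -207/28, M_4 = 0.
On [2, 3], S'(t) = b_2 + 2c_2·(t - 2) + 3d_2·(t - 2)² with b_2 = Δ_2 - h_2(2M_2 + M_3)/6 = 51/8, c_2 = M_2/2 = 39/14, d_2 = (M_3 - M_2)/(6h_2) = -121/56. So S'(2) = 51/8.

6.3750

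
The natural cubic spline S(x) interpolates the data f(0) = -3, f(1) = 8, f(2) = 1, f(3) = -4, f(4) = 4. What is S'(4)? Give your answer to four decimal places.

11.0179

Let m_i = S''(x_i). Step sizes h_i = 1, 1, 1, 1; slopes of the chords Δ_i = (y_(i+1) - y_i)/h_i = 11, -7, -5, 8.
  1·m_0 + 4·m_1 + 1·m_2 = 6(Δ_1 - Δ_0) = -108
  1·m_1 + 4·m_2 + 1·m_3 = 6(Δ_2 - Δ_1) = 12
  1·m_2 + 4·m_3 + 1·m_4 = 6(Δ_3 - Δ_2) = 78
Natural end conditions: m_0 = m_4 = 0.
Forward elimination and back-substitution give m_0 = 0, m_1 = -795/28, m_2 = 39/7, m_3 = 507/28, m_4 = 0.
On [3, 4], S'(x) = b_3 + 2c_3·(x - 3) + 3d_3·(x - 3)² with b_3 = Δ_3 - h_3(2m_3 + m_4)/6 = 55/28, c_3 = m_3/2 = 507/56, d_3 = (m_4 - m_3)/(6h_3) = -169/56. So S'(4) = 617/56.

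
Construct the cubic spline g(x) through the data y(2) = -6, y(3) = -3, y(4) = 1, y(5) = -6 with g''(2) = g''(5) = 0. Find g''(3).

Write M_i for g''(x_i). With h_i = 1, 1, 1 and divided differences Δ_i = 3, 4, -7, the continuity of g' gives the tridiagonal system
  1·M_0 + 4·M_1 + 1·M_2 = 6(Δ_1 - Δ_0) = 6
  1·M_1 + 4·M_2 + 1·M_3 = 6(Δ_2 - Δ_1) = -66
Natural end conditions: M_0 = M_3 = 0.
Solving the tridiagonal system: M_0 = 0, M_1 = 6, M_2 = -18, M_3 = 0.

6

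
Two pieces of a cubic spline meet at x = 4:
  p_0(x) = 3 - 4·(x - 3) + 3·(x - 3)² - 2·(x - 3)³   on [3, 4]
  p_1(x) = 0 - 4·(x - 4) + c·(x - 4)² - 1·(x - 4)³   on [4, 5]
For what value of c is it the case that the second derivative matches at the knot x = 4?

-3

p_0''(x) = 6 - 12·(x - 3), so p_0''(4) = -6. On the right, p_1''(4) = 2c, so c = -3.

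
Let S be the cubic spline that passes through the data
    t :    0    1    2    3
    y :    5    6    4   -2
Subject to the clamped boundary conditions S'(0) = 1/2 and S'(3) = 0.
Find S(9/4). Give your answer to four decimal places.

2.1953

Write m_i for S''(x_i). With h_i = 1, 1, 1 and divided differences Δ_i = 1, -2, -6, the continuity of S' gives the tridiagonal system
  1·m_0 + 4·m_1 + 1·m_2 = 6(Δ_1 - Δ_0) = -18
  1·m_1 + 4·m_2 + 1·m_3 = 6(Δ_2 - Δ_1) = -24
Clamped end conditions give two more equations: 2h_0·m_0 + h_0·m_1 = 6(Δ_0 - S'(0)) = 3 and h_2·m_2 + 2h_2·m_3 = 6(S'(3) - Δ_2) = 36.
Forward elimination and back-substitution give m_0 = 8/3, m_1 = -7/3, m_2 = -34/3, m_3 = 71/3.
On [2, 3], S(t) = 4 - 37/6·(t - 2) - 17/3·(t - 2)² + 35/6·(t - 2)³.
With (t - 2) = 1/4: S(9/4) = 281/128.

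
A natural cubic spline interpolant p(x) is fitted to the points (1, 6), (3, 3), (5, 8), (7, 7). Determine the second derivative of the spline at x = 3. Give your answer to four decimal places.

3.8000

Put σ_i = p'' at the i-th knot. Here h = (2, 2, 2) and Δ = (-3/2, 5/2, -1/2), so the interior equations h_(i-1)·σ_(i-1) + 2(h_(i-1)+h_i)·σ_i + h_i·σ_(i+1) = 6(Δ_i − Δ_(i-1)) read
  2·σ_0 + 8·σ_1 + 2·σ_2 = 6(Δ_1 - Δ_0) = 24
  2·σ_1 + 8·σ_2 + 2·σ_3 = 6(Δ_2 - Δ_1) = -18
Natural end conditions: σ_0 = σ_3 = 0.
Solving: σ_0 = 0, σ_1 = 19/5, σ_2 = -16/5, σ_3 = 0.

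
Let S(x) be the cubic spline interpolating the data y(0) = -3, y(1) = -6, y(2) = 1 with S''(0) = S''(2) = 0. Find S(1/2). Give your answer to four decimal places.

Put M_i = S'' at the i-th knot. Here h = (1, 1) and Δ = (-3, 7), so the interior equations h_(i-1)·M_(i-1) + 2(h_(i-1)+h_i)·M_i + h_i·M_(i+1) = 6(Δ_i − Δ_(i-1)) read
  1·M_0 + 4·M_1 + 1·M_2 = 6(Δ_1 - Δ_0) = 60
Natural end conditions: M_0 = M_2 = 0.
Solving the tridiagonal system: M_0 = 0, M_1 = 15, M_2 = 0.
On [0, 1], S(x) = -3 - 11/2·x + 0·x² + 5/2·x³.
With x = 1/2: S(1/2) = -87/16.

-5.4375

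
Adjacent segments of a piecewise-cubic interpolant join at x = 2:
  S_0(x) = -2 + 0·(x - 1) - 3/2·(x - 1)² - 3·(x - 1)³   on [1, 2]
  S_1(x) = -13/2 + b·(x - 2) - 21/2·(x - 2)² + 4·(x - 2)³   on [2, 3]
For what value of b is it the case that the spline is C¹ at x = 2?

S_0'(x) = 0 - 3·(x - 1) - 9·(x - 1)², so S_0'(2) = -12. On the right, S_1'(2) = b, so b = -12.

-12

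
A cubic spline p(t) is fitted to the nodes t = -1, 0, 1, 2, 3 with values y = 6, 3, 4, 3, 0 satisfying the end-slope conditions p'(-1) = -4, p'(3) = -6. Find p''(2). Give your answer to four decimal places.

Let M_i = p''(x_i). Step sizes h_i = 1, 1, 1, 1; slopes of the chords Δ_i = (y_(i+1) - y_i)/h_i = -3, 1, -1, -3.
  1·M_0 + 4·M_1 + 1·M_2 = 6(Δ_1 - Δ_0) = 24
  1·M_1 + 4·M_2 + 1·M_3 = 6(Δ_2 - Δ_1) = -12
  1·M_2 + 4·M_3 + 1·M_4 = 6(Δ_3 - Δ_2) = -12
Clamped end conditions give two more equations: 2h_0·M_0 + h_0·M_1 = 6(Δ_0 - p'(-1)) = 6 and h_3·M_3 + 2h_3·M_4 = 6(p'(3) - Δ_3) = -18.
Solving the tridiagonal system: M_0 = -5/7, M_1 = 52/7, M_2 = -5, M_3 = 4/7, M_4 = -65/7.

0.5714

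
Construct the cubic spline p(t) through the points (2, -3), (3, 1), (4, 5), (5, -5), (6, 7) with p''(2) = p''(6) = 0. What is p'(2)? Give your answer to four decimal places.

With m_i denoting the second derivative at x_i, h_i = 1, 1, 1, 1, and Δ_i = (y_(i+1) − y_i)/h_i = 4, 4, -10, 12:
  1·m_0 + 4·m_1 + 1·m_2 = 6(Δ_1 - Δ_0) = 0
  1·m_1 + 4·m_2 + 1·m_3 = 6(Δ_2 - Δ_1) = -84
  1·m_2 + 4·m_3 + 1·m_4 = 6(Δ_3 - Δ_2) = 132
Natural end conditions: m_0 = m_4 = 0.
Solving: m_0 = 0, m_1 = 117/14, m_2 = -234/7, m_3 = 579/14, m_4 = 0.
On [2, 3], p'(t) = b_0 + 2c_0·(t - 2) + 3d_0·(t - 2)² with b_0 = Δ_0 - h_0(2m_0 + m_1)/6 = 73/28, c_0 = m_0/2 = 0, d_0 = (m_1 - m_0)/(6h_0) = 39/28. So p'(2) = 73/28.

2.6071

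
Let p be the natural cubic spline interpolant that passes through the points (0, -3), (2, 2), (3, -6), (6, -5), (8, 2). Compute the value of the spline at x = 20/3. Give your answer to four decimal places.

Put σ_i = p'' at the i-th knot. Here h = (2, 1, 3, 2) and Δ = (5/2, -8, 1/3, 7/2), so the interior equations h_(i-1)·σ_(i-1) + 2(h_(i-1)+h_i)·σ_i + h_i·σ_(i+1) = 6(Δ_i − Δ_(i-1)) read
  2·σ_0 + 6·σ_1 + 1·σ_2 = 6(Δ_1 - Δ_0) = -63
  1·σ_1 + 8·σ_2 + 3·σ_3 = 6(Δ_2 - Δ_1) = 50
  3·σ_2 + 10·σ_3 + 2·σ_4 = 6(Δ_3 - Δ_2) = 19
Natural end conditions: σ_0 = σ_4 = 0.
Hence σ_0 = 0, σ_1 = -1229/104, σ_2 = 411/52, σ_3 = -49/104, σ_4 = 0.
On [6, 8], p(x) = -5 + 595/156·(x - 6) - 49/208·(x - 6)² + 49/1248·(x - 6)³.
With (x - 6) = 2/3: p(20/3) = -5371/2106.

-2.5503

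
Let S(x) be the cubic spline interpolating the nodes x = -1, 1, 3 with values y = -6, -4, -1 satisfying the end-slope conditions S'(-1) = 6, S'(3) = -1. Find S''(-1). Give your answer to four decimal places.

Write m_i for S''(x_i). With h_i = 2, 2 and divided differences Δ_i = 1, 3/2, the continuity of S' gives the tridiagonal system
  2·m_0 + 8·m_1 + 2·m_2 = 6(Δ_1 - Δ_0) = 3
Clamped end conditions give two more equations: 2h_0·m_0 + h_0·m_1 = 6(Δ_0 - S'(-1)) = -30 and h_1·m_1 + 2h_1·m_2 = 6(S'(3) - Δ_1) = -15.
Hence m_0 = -77/8, m_1 = 17/4, m_2 = -47/8.

-9.6250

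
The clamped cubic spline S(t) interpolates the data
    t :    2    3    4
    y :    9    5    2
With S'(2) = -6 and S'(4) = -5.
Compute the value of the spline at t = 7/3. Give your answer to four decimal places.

7.2593

Let M_i = S''(x_i). Step sizes h_i = 1, 1; slopes of the chords Δ_i = (y_(i+1) - y_i)/h_i = -4, -3.
  1·M_0 + 4·M_1 + 1·M_2 = 6(Δ_1 - Δ_0) = 6
Clamped end conditions give two more equations: 2h_0·M_0 + h_0·M_1 = 6(Δ_0 - S'(2)) = 12 and h_1·M_1 + 2h_1·M_2 = 6(S'(4) - Δ_1) = -12.
Hence M_0 = 5, M_1 = 2, M_2 = -7.
On [2, 3], S(t) = 9 - 6·(t - 2) + 5/2·(t - 2)² - 1/2·(t - 2)³.
With (t - 2) = 1/3: S(7/3) = 196/27.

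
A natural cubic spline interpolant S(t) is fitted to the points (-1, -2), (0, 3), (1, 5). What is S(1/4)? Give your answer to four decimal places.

3.7461

Put M_i = S'' at the i-th knot. Here h = (1, 1) and Δ = (5, 2), so the interior equations h_(i-1)·M_(i-1) + 2(h_(i-1)+h_i)·M_i + h_i·M_(i+1) = 6(Δ_i − Δ_(i-1)) read
  1·M_0 + 4·M_1 + 1·M_2 = 6(Δ_1 - Δ_0) = -18
Natural end conditions: M_0 = M_2 = 0.
Solving: M_0 = 0, M_1 = -9/2, M_2 = 0.
On [0, 1], S(t) = 3 + 7/2·t - 9/4·t² + 3/4·t³.
With t = 1/4: S(1/4) = 959/256.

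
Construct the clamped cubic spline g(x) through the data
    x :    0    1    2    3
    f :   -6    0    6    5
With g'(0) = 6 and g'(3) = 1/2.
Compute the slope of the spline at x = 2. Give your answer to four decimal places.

Write M_i for g''(x_i). With h_i = 1, 1, 1 and divided differences Δ_i = 6, 6, -1, the continuity of g' gives the tridiagonal system
  1·M_0 + 4·M_1 + 1·M_2 = 6(Δ_1 - Δ_0) = 0
  1·M_1 + 4·M_2 + 1·M_3 = 6(Δ_2 - Δ_1) = -42
Clamped end conditions give two more equations: 2h_0·M_0 + h_0·M_1 = 6(Δ_0 - g'(0)) = 0 and h_2·M_2 + 2h_2·M_3 = 6(g'(3) - Δ_2) = 9.
Solving the tridiagonal system: M_0 = -31/15, M_1 = 62/15, M_2 = -217/15, M_3 = 176/15.
On [2, 3], g'(x) = b_2 + 2c_2·(x - 2) + 3d_2·(x - 2)² with b_2 = Δ_2 - h_2(2M_2 + M_3)/6 = 28/15, c_2 = M_2/2 = -217/30, d_2 = (M_3 - M_2)/(6h_2) = 131/30. So g'(2) = 28/15.

1.8667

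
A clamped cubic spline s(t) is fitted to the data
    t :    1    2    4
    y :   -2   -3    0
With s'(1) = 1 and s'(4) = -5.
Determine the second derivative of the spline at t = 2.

9

Let M_i = s''(x_i). Step sizes h_i = 1, 2; slopes of the chords Δ_i = (y_(i+1) - y_i)/h_i = -1, 3/2.
  1·M_0 + 6·M_1 + 2·M_2 = 6(Δ_1 - Δ_0) = 15
Clamped end conditions give two more equations: 2h_0·M_0 + h_0·M_1 = 6(Δ_0 - s'(1)) = -12 and h_1·M_1 + 2h_1·M_2 = 6(s'(4) - Δ_1) = -39.
Solving: M_0 = -21/2, M_1 = 9, M_2 = -57/4.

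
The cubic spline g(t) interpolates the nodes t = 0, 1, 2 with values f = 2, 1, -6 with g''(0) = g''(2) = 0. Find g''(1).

-9

Put M_i = g'' at the i-th knot. Here h = (1, 1) and Δ = (-1, -7), so the interior equations h_(i-1)·M_(i-1) + 2(h_(i-1)+h_i)·M_i + h_i·M_(i+1) = 6(Δ_i − Δ_(i-1)) read
  1·M_0 + 4·M_1 + 1·M_2 = 6(Δ_1 - Δ_0) = -36
Natural end conditions: M_0 = M_2 = 0.
Hence M_0 = 0, M_1 = -9, M_2 = 0.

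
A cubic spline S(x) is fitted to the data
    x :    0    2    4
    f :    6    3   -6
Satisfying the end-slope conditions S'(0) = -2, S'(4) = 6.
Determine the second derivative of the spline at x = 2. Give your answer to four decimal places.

Let m_i = S''(x_i). Step sizes h_i = 2, 2; slopes of the chords Δ_i = (y_(i+1) - y_i)/h_i = -3/2, -9/2.
  2·m_0 + 8·m_1 + 2·m_2 = 6(Δ_1 - Δ_0) = -18
Clamped end conditions give two more equations: 2h_0·m_0 + h_0·m_1 = 6(Δ_0 - S'(0)) = 3 and h_1·m_1 + 2h_1·m_2 = 6(S'(4) - Δ_1) = 63.
Solving: m_0 = 5, m_1 = -17/2, m_2 = 20.

-8.5000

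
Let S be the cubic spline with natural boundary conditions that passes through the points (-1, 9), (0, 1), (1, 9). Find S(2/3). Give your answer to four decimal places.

Let M_i = S''(x_i). Step sizes h_i = 1, 1; slopes of the chords Δ_i = (y_(i+1) - y_i)/h_i = -8, 8.
  1·M_0 + 4·M_1 + 1·M_2 = 6(Δ_1 - Δ_0) = 96
Natural end conditions: M_0 = M_2 = 0.
Hence M_0 = 0, M_1 = 24, M_2 = 0.
On [0, 1], S(x) = 1 + 0·x + 12·x² - 4·x³.
With x = 2/3: S(2/3) = 139/27.

5.1481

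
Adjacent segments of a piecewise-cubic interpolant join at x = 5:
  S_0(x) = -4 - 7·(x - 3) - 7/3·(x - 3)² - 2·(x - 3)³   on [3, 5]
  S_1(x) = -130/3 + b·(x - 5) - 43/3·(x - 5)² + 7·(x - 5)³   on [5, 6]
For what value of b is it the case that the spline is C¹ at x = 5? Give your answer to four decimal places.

S_0'(x) = -7 - 14/3·(x - 3) - 6·(x - 3)², so S_0'(5) = -121/3. On the right, S_1'(5) = b, so b = -121/3.

-40.3333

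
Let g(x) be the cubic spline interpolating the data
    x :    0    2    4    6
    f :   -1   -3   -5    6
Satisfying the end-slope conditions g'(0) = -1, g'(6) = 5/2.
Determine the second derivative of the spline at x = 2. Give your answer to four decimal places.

Put σ_i = g'' at the i-th knot. Here h = (2, 2, 2) and Δ = (-1, -1, 11/2), so the interior equations h_(i-1)·σ_(i-1) + 2(h_(i-1)+h_i)·σ_i + h_i·σ_(i+1) = 6(Δ_i − Δ_(i-1)) read
  2·σ_0 + 8·σ_1 + 2·σ_2 = 6(Δ_1 - Δ_0) = 0
  2·σ_1 + 8·σ_2 + 2·σ_3 = 6(Δ_2 - Δ_1) = 39
Clamped end conditions give two more equations: 2h_0·σ_0 + h_0·σ_1 = 6(Δ_0 - g'(0)) = 0 and h_2·σ_2 + 2h_2·σ_3 = 6(g'(6) - Δ_2) = -18.
Forward elimination and back-substitution give σ_0 = 16/15, σ_1 = -32/15, σ_2 = 112/15, σ_3 = -247/30.

-2.1333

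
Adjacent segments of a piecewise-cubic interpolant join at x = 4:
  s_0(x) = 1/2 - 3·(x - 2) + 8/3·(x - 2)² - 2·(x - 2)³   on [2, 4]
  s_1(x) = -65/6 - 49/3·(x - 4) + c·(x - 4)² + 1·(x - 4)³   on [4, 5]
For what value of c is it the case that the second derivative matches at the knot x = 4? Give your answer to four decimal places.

-9.3333

s_0''(x) = 16/3 - 12·(x - 2), so s_0''(4) = -56/3. On the right, s_1''(4) = 2c, so c = -28/3.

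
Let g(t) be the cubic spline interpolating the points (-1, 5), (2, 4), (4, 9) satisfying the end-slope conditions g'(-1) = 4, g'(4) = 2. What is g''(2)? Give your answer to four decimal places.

4.2000

Write M_i for g''(x_i). With h_i = 3, 2 and divided differences Δ_i = -1/3, 5/2, the continuity of g' gives the tridiagonal system
  3·M_0 + 10·M_1 + 2·M_2 = 6(Δ_1 - Δ_0) = 17
Clamped end conditions give two more equations: 2h_0·M_0 + h_0·M_1 = 6(Δ_0 - g'(-1)) = -26 and h_1·M_1 + 2h_1·M_2 = 6(g'(4) - Δ_1) = -3.
Hence M_0 = -193/30, M_1 = 21/5, M_2 = -57/20.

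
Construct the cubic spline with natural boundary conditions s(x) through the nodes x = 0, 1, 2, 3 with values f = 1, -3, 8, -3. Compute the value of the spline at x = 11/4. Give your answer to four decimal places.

With m_i denoting the second derivative at x_i, h_i = 1, 1, 1, and Δ_i = (y_(i+1) − y_i)/h_i = -4, 11, -11:
  1·m_0 + 4·m_1 + 1·m_2 = 6(Δ_1 - Δ_0) = 90
  1·m_1 + 4·m_2 + 1·m_3 = 6(Δ_2 - Δ_1) = -132
Natural end conditions: m_0 = m_3 = 0.
Forward elimination and back-substitution give m_0 = 0, m_1 = 164/5, m_2 = -206/5, m_3 = 0.
On [2, 3], s(x) = 8 + 41/15·(x - 2) - 103/5·(x - 2)² + 103/15·(x - 2)³.
With (x - 2) = 3/4: s(11/4) = 87/64.

1.3594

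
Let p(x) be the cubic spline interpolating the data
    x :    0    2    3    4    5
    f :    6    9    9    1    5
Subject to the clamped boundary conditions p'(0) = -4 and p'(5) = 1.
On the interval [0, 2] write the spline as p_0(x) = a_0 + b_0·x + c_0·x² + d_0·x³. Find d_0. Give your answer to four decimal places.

With σ_i denoting the second derivative at x_i, h_i = 2, 1, 1, 1, and Δ_i = (y_(i+1) − y_i)/h_i = 3/2, 0, -8, 4:
  2·σ_0 + 6·σ_1 + 1·σ_2 = 6(Δ_1 - Δ_0) = -9
  1·σ_1 + 4·σ_2 + 1·σ_3 = 6(Δ_2 - Δ_1) = -48
  1·σ_2 + 4·σ_3 + 1·σ_4 = 6(Δ_3 - Δ_2) = 72
Clamped end conditions give two more equations: 2h_0·σ_0 + h_0·σ_1 = 6(Δ_0 - p'(0)) = 33 and h_3·σ_3 + 2h_3·σ_4 = 6(p'(5) - Δ_3) = -18.
Solving the tridiagonal system: σ_0 = 1463/164, σ_1 = -55/41, σ_2 = -1541/82, σ_3 = 1169/41, σ_4 = -1907/82.
On [0, 2], with p_0(x) = a_0 + b_0·x + c_0·x² + d_0·x³: c_0 = σ_0/2 = 1463/328, d_0 = (σ_1 - σ_0)/(6h_0) = -561/656, b_0 = Δ_0 - h_0(2σ_0 + σ_1)/6 = -4.

-0.8552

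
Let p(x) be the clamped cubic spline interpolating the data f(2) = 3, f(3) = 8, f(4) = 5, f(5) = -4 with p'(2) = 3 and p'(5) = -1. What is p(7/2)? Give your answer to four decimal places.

8.0833

Put m_i = p'' at the i-th knot. Here h = (1, 1, 1) and Δ = (5, -3, -9), so the interior equations h_(i-1)·m_(i-1) + 2(h_(i-1)+h_i)·m_i + h_i·m_(i+1) = 6(Δ_i − Δ_(i-1)) read
  1·m_0 + 4·m_1 + 1·m_2 = 6(Δ_1 - Δ_0) = -48
  1·m_1 + 4·m_2 + 1·m_3 = 6(Δ_2 - Δ_1) = -36
Clamped end conditions give two more equations: 2h_0·m_0 + h_0·m_1 = 6(Δ_0 - p'(2)) = 12 and h_2·m_2 + 2h_2·m_3 = 6(p'(5) - Δ_2) = 48.
Solving the tridiagonal system: m_0 = 176/15, m_1 = -172/15, m_2 = -208/15, m_3 = 464/15.
On [3, 4], p(x) = 8 + 47/15·(x - 3) - 86/15·(x - 3)² - 2/5·(x - 3)³.
With (x - 3) = 1/2: p(7/2) = 97/12.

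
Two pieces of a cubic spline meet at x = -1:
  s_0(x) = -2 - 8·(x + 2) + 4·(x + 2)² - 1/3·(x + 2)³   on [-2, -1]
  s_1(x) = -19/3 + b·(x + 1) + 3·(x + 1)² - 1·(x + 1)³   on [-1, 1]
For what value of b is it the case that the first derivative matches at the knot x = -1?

-1

s_0'(x) = -8 + 8·(x + 2) - 1·(x + 2)², so s_0'(-1) = -1. On the right, s_1'(-1) = b, so b = -1.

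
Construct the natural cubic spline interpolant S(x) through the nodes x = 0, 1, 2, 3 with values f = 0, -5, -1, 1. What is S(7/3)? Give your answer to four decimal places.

Write σ_i for S''(x_i). With h_i = 1, 1, 1 and divided differences Δ_i = -5, 4, 2, the continuity of S' gives the tridiagonal system
  1·σ_0 + 4·σ_1 + 1·σ_2 = 6(Δ_1 - Δ_0) = 54
  1·σ_1 + 4·σ_2 + 1·σ_3 = 6(Δ_2 - Δ_1) = -12
Natural end conditions: σ_0 = σ_3 = 0.
Hence σ_0 = 0, σ_1 = 76/5, σ_2 = -34/5, σ_3 = 0.
On [2, 3], S(x) = -1 + 64/15·(x - 2) - 17/5·(x - 2)² + 17/15·(x - 2)³.
With (x - 2) = 1/3: S(7/3) = 7/81.

0.0864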